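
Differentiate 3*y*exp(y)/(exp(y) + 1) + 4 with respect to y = (3*y*exp(y) + 3*exp(2*y) + 3*exp(y))/(exp(2*y) + 2*exp(y) + 1)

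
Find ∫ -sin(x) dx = cos(x) + C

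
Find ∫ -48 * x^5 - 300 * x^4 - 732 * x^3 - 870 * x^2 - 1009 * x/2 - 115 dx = -8*x^6 - 60*x^5 - 183*x^4 - 290*x^3 - 1009*x^2/4 - 115*x + C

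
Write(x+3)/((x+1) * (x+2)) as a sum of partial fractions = -1/(x + 2) + 2/(x + 1)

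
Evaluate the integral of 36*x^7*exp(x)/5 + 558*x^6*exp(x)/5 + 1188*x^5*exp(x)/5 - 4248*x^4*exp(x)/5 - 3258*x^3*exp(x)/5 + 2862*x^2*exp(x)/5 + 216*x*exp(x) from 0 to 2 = -864*exp(2)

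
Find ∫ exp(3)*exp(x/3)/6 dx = exp(x/3 + 3)/2 + C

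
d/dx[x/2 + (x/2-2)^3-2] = 3*x^2/8 - 3*x + 13/2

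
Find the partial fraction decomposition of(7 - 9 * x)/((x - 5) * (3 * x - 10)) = 69/(5*(3*x - 10)) - 38/(5*(x - 5))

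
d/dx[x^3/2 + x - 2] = 3*x^2/2 + 1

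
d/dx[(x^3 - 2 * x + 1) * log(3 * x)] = (3*x^3*log(x) + x^3 + 3*x^3*log(3) - 2*x*log(x) - 2*x*log(3) - 2*x + 1)/x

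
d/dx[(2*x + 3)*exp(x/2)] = x*exp(x/2) + 7*exp(x/2)/2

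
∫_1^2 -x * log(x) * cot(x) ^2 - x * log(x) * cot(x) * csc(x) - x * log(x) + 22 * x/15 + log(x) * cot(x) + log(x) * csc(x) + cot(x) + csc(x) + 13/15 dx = 2*(cot(2) + csc(2))*log(2) + 46/15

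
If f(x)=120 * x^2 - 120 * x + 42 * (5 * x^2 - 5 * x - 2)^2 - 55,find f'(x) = 4200*x^3 - 6300*x^2 + 660*x + 720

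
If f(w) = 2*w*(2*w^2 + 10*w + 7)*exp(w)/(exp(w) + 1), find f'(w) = (4*w^3*exp(w) + 12*w^2*exp(2*w) + 32*w^2*exp(w) + 40*w*exp(2*w) + 54*w*exp(w) + 14*exp(2*w) + 14*exp(w))/(exp(2*w) + 2*exp(w) + 1)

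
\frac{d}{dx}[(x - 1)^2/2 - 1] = x - 1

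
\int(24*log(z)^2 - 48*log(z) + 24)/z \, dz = 8*(log(z) - 1)^3 + C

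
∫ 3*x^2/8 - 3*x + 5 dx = x^3/8 - 3*x^2/2 + 5*x + C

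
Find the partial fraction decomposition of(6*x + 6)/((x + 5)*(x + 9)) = 12/(x + 9) - 6/(x + 5)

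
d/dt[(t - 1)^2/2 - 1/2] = t - 1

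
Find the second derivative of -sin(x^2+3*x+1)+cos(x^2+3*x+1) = 4*x^2*sin(x^2 + 3*x + 1) - 4*x^2*cos(x^2 + 3*x + 1) + 12*x*sin(x^2 + 3*x + 1) - 12*x*cos(x^2 + 3*x + 1) + 7*sin(x^2 + 3*x + 1) - 11*cos(x^2 + 3*x + 1)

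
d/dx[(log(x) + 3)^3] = (3*log(x)^2 + 18*log(x) + 27)/x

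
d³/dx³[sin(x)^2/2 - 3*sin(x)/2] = (3/2 - 4*sin(x))*cos(x)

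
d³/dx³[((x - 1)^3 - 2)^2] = 120*x^3 - 360*x^2 + 360*x - 144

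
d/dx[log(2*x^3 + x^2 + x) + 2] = (6*x^2 + 2*x + 1)/(2*x^3 + x^2 + x)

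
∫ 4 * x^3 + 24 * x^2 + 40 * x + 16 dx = x^4 + 8*x^3 + 20*x^2 + 16*x + C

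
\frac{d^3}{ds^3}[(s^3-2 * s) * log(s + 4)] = (6*s^3*log(s + 4) + 11*s^3 + 72*s^2*log(s + 4) + 108*s^2 + 288*s*log(s + 4) + 290*s + 384*log(s + 4) + 24)/(s^3 + 12*s^2 + 48*s + 64)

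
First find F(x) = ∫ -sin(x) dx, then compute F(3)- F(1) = cos(3) - cos(1)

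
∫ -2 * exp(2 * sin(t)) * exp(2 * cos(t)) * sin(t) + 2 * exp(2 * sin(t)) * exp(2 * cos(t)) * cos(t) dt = exp(2*sqrt(2)*sin(t + pi/4)) + C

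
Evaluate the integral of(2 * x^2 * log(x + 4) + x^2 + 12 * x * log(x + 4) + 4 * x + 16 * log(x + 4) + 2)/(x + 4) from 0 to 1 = -4*log(2) + 7*log(5)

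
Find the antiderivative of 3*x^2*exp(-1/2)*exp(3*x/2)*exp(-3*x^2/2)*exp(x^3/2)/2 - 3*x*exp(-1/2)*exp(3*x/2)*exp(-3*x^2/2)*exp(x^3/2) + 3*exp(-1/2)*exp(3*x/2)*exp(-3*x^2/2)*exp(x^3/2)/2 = exp((x - 1)^3/2) + C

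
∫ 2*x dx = x^2 + C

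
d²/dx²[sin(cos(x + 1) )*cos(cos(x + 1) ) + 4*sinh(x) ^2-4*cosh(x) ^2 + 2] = -4*sin(x + 1)^2*sin(cos(x + 1))*cos(cos(x + 1)) + sin(cos(x + 1))^2*cos(x + 1) - cos(x + 1)*cos(cos(x + 1))^2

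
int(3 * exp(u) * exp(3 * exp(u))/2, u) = exp(3*exp(u))/2 + C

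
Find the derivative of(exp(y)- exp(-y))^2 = (2*exp(4*y) - 2)*exp(-2*y)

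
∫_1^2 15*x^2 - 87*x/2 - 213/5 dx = -1457/20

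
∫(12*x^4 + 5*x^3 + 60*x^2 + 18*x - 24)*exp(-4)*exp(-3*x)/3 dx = -x*(x + 1)*(4*x^2 + 3*x + 24)*exp(-3*x - 4)/3 + C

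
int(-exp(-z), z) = exp(-z) + C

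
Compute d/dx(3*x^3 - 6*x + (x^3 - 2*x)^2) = 6*x^5 - 16*x^3 + 9*x^2 + 8*x - 6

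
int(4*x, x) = 2*x^2 + C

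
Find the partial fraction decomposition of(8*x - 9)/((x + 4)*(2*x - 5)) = 22/(13*(2*x - 5)) + 41/(13*(x + 4))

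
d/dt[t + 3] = 1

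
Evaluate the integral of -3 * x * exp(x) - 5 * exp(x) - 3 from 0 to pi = (1 + exp(pi))*(-3*pi - 2) + 4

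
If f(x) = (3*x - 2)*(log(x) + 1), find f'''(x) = (-3*x - 4)/x^3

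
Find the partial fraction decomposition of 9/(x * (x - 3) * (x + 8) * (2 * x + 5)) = 72/(605*(2*x + 5)) - 9/(968*(x + 8)) + 3/(121*(x - 3)) - 3/(40*x)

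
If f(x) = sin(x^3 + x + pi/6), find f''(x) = -9*x^4*sin(x^3 + x + pi/6) - 6*x^2*sin(x^3 + x + pi/6) + 6*x*cos(x^3 + x + pi/6) - sin(x^3 + x + pi/6)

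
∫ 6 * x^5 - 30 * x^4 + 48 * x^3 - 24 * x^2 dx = x^6 - 6*x^5 + 12*x^4 - 8*x^3 + C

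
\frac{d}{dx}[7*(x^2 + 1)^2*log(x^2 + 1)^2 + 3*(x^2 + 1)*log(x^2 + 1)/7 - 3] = 28*x^3*log(x^2 + 1)^2 + 28*x^3*log(x^2 + 1) + 28*x*log(x^2 + 1)^2 + 202*x*log(x^2 + 1)/7 + 6*x/7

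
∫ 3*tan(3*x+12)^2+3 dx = tan(3*x + 12) + C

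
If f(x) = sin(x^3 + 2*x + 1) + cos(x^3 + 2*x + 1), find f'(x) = -3*x^2*sin(x^3 + 2*x + 1) + 3*x^2*cos(x^3 + 2*x + 1) - 2*sin(x^3 + 2*x + 1) + 2*cos(x^3 + 2*x + 1)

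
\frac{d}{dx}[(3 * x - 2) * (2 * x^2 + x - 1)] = 18*x^2 - 2*x - 5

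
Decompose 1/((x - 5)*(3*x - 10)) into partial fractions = -3/(5*(3*x - 10)) + 1/(5*(x - 5))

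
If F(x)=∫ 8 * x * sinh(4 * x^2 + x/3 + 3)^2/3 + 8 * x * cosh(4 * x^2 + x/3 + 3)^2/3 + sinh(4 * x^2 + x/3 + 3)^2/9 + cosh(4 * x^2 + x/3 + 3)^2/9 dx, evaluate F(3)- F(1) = -sinh(44/3)/6 + sinh(40)*cosh(40)/3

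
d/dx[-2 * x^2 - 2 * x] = -4*x - 2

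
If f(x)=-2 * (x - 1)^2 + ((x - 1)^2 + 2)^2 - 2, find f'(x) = 4*x^3 - 12*x^2 + 16*x - 8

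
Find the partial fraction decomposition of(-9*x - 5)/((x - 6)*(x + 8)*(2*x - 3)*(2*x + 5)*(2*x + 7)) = -53/(1710*(2*x + 7)) + 35/(1496*(2*x + 5)) + 37/(6840*(2*x - 3)) + 67/(26334*(x + 8)) - 59/(40698*(x - 6))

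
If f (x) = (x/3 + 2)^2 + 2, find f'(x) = 2*x/9 + 4/3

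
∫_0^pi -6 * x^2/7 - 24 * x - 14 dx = -12*pi^2 - 14*pi - 2*pi^3/7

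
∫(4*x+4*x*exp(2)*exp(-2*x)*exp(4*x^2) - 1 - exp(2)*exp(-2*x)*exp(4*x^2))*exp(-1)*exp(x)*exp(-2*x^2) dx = 2*sinh(2*x^2 - x + 1) + C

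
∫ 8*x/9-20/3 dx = 4*x^2/9 - 20*x/3 + C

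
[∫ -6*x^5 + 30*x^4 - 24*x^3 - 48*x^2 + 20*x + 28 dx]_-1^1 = 36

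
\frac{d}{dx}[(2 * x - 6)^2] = 8*x - 24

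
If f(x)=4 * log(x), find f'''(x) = 8/x^3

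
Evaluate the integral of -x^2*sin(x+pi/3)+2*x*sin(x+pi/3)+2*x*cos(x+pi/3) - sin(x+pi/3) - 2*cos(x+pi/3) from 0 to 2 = cos(pi/3 + 2) - 1/2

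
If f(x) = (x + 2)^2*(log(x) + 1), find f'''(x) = (2*x^2 - 4*x + 8)/x^3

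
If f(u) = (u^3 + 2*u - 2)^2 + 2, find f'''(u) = 120*u^3 + 96*u - 24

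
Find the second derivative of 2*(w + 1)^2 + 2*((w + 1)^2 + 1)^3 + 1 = 60*w^4 + 240*w^3 + 432*w^2 + 384*w + 148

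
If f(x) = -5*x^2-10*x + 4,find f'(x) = -10*x - 10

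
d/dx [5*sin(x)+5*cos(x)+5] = -5*sin(x) + 5*cos(x)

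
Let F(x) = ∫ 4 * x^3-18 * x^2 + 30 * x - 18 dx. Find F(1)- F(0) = -8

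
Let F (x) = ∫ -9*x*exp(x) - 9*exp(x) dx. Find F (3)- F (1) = -27*exp(3) + 9*E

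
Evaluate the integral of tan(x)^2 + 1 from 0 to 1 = tan(1)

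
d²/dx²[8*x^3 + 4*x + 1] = 48*x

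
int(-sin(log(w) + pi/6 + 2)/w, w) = cos(log(w) + pi/6 + 2) + C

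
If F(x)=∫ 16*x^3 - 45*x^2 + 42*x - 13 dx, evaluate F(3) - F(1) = 72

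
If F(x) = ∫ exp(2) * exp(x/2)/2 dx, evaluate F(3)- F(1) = -exp(5/2) + exp(7/2)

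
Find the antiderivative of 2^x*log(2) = 2^x + C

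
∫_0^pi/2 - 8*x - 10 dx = (3 + pi)*(-pi - 2) + 6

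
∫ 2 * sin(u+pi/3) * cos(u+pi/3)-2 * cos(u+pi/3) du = (sin(u + pi/3) - 1)^2 + C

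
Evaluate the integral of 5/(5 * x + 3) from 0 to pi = -log(6) + log(6 + 10*pi)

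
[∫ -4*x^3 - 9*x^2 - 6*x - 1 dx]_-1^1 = -8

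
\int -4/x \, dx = -4*log(x) + C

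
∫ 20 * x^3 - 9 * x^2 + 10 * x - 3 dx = 5*x^4 - 3*x^3 + 5*x^2 - 3*x + C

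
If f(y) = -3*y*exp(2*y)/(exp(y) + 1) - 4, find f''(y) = (-3*y*exp(4*y) - 9*y*exp(3*y) - 12*y*exp(2*y) - 6*exp(4*y) - 18*exp(3*y) - 12*exp(2*y))/(exp(3*y) + 3*exp(2*y) + 3*exp(y) + 1)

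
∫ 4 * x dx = 2*x^2 + C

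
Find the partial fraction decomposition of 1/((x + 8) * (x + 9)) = -1/(x + 9) + 1/(x + 8)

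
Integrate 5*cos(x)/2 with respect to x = 5*sin(x)/2 + C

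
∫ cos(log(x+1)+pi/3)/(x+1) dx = sin(log(x + 1) + pi/3) + C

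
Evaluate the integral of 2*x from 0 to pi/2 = pi^2/4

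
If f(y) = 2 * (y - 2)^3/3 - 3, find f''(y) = 4*y - 8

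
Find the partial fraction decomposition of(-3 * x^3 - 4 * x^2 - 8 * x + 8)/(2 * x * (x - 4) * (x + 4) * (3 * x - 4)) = 57/(128*(3*x - 4)) - 21/(128*(x + 4)) - 35/(64*(x - 4)) + 1/(16*x)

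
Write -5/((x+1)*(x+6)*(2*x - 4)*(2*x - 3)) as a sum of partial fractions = 4/(15*(2*x - 3)) + 1/(240*(x + 6)) - 1/(30*(x + 1)) - 5/(48*(x - 2))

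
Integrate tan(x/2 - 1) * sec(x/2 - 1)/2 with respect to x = sec(x/2 - 1) + C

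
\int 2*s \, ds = s^2 + C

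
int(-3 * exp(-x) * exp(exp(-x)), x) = 3*exp(exp(-x)) + C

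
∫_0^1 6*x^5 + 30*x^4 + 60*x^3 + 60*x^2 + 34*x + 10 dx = 69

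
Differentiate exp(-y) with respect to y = -exp(-y)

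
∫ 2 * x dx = x^2 + C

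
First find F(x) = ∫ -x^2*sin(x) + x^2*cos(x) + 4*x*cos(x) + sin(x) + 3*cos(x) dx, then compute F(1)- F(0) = -1 + 4*cos(1) + 4*sin(1)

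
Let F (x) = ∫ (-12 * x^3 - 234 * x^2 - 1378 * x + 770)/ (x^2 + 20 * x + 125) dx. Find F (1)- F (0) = -3*log(5) + log(146)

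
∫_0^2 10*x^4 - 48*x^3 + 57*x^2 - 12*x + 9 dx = 18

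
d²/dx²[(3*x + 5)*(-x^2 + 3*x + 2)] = 8 - 18*x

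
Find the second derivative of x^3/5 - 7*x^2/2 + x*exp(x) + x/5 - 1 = x*exp(x) + 6*x/5 + 2*exp(x) - 7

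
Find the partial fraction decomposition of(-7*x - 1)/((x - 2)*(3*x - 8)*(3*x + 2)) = 11/(80*(3*x + 2)) - 59/(20*(3*x - 8)) + 15/(16*(x - 2))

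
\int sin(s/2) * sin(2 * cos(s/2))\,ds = cos(2*cos(s/2)) + C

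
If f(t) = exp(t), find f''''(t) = exp(t)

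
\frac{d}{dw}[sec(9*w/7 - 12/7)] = 9*tan(9*w/7 - 12/7)*sec(9*w/7 - 12/7)/7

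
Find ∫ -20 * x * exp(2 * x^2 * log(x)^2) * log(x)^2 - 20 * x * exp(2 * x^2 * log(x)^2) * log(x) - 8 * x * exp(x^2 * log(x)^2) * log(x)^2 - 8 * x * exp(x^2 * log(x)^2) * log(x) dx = (-5*exp(x^2*log(x)^2) - 4)*exp(x^2*log(x)^2) + C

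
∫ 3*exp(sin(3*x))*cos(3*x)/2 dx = exp(sin(3*x))/2 + C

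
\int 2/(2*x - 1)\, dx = log(8*x - 4) + C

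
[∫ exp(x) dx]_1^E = -E + exp(E)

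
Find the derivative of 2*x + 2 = 2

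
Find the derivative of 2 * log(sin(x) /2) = 2/tan(x)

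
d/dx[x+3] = 1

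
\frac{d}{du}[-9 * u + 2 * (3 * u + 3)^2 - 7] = 36*u + 27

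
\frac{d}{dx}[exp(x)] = exp(x)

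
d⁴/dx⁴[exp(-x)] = exp(-x)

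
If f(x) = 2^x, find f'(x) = 2^x*log(2)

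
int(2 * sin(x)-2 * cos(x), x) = -2*sqrt(2)*sin(x + pi/4) + C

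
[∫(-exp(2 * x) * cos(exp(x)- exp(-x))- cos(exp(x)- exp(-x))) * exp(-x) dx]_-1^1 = -2*sin(E - exp(-1))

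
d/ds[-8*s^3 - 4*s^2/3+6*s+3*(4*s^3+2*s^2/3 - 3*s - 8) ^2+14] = 288*s^5 + 80*s^4 - 848*s^3/3 - 636*s^2 - 38*s/3 + 150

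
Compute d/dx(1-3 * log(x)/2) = -3/(2*x)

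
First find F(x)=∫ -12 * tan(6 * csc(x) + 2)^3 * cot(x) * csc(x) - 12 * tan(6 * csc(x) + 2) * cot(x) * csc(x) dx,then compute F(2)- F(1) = -tan(2 + 6*csc(1))^2 + tan(2 + 6*csc(2))^2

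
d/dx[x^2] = 2*x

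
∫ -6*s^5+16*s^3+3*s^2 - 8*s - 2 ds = -s^6 + 4*s^4 + s^3 - 4*s^2 - 2*s + C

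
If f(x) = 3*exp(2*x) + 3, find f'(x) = 6*exp(2*x)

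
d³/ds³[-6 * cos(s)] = -6*sin(s)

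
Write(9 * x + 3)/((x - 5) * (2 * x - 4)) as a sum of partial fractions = -7/(2*(x - 2)) + 8/(x - 5)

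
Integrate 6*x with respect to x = 3*x^2 + C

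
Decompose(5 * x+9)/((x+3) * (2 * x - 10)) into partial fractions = 3/(8*(x + 3)) + 17/(8*(x - 5))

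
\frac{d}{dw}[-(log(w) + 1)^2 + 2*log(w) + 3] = -2*log(w)/w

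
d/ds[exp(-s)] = -exp(-s)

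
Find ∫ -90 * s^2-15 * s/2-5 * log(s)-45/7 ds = -5*s*(168*s^2 + 21*s + 28*log(s) + 8)/28 + C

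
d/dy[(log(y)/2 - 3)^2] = (log(y) - 6)/(2*y)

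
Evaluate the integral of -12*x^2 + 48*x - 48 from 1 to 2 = -4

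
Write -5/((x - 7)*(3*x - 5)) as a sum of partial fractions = 15/(16*(3*x - 5)) - 5/(16*(x - 7))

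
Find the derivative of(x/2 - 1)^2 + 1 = x/2 - 1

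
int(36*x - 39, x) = 18*x^2 - 39*x + C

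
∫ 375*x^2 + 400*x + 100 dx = 125*x^3 + 200*x^2 + 100*x + C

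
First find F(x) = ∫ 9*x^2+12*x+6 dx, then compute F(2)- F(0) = 60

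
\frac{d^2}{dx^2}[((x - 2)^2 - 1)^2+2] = 12*x^2 - 48*x + 44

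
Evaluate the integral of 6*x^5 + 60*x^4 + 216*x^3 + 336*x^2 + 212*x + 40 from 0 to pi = -2*(2 + pi)^2 + (-2 + (2 + pi)^2)^3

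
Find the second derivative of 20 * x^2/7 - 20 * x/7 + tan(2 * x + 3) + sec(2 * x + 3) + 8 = 8*tan(2*x + 3)^3 + 8*tan(2*x + 3)^2*sec(2*x + 3) + 8*tan(2*x + 3) + 4*sec(2*x + 3) + 40/7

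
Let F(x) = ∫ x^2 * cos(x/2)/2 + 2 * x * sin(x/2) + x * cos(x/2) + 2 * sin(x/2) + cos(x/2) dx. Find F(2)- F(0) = 10*sin(1)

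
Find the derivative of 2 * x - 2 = 2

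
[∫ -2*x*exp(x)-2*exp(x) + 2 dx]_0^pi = -2*pi*(-1 + exp(pi))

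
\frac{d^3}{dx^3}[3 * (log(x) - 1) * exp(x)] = (3*x^3*exp(x)*log(x) - 3*x^3*exp(x) + 9*x^2*exp(x) - 9*x*exp(x) + 6*exp(x))/x^3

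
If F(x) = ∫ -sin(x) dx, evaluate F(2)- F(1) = -cos(1) + cos(2)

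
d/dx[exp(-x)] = -exp(-x)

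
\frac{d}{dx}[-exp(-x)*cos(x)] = (sin(x) + cos(x))*exp(-x)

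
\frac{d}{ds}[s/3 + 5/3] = 1/3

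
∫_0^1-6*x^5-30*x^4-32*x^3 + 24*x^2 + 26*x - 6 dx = 0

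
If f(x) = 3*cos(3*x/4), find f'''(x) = 81*sin(3*x/4)/64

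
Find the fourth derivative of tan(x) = 24*tan(x)^5 + 40*tan(x)^3 + 16*tan(x)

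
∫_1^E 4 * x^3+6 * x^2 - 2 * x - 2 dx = -1 + (-1 + E + exp(2))^2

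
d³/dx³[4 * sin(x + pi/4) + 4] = -4*cos(x + pi/4)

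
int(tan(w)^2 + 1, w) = tan(w) + C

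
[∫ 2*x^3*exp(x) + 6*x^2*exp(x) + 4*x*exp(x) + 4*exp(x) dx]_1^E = -6*E + 2*(2*E + exp(3))*exp(E)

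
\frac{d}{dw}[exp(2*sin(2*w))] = 4*exp(2*sin(2*w))*cos(2*w)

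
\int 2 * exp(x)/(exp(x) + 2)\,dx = 2*log(exp(x) + 2) + C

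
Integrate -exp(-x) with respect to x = exp(-x) + C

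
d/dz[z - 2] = 1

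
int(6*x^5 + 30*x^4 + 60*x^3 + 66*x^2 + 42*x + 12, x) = x^6 + 6*x^5 + 15*x^4 + 22*x^3 + 21*x^2 + 12*x + C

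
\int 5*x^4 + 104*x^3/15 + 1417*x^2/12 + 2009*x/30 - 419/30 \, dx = x^5 + 26*x^4/15 + 1417*x^3/36 + 2009*x^2/60 - 419*x/30 + C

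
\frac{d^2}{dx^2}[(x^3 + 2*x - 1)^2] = 30*x^4 + 48*x^2 - 12*x + 8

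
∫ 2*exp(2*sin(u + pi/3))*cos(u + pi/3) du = exp(2*sin(u + pi/3)) + C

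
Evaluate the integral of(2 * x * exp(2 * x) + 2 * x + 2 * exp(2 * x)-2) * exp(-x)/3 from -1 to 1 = 0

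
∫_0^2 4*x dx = 8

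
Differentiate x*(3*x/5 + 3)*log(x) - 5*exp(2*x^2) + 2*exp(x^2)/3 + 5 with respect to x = -20*x*exp(2*x^2) + 4*x*exp(x^2)/3 + 6*x*log(x)/5 + 3*x/5 + 3*log(x) + 3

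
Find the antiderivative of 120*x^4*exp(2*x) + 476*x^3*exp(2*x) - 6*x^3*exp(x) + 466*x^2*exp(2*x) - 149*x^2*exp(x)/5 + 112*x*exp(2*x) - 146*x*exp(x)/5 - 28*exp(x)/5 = x*(5*x + 4)*(6*x + 7)*(10*x*exp(x) - 1)*exp(x)/5 + C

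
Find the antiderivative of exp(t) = exp(t) + C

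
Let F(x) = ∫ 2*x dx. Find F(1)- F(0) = 1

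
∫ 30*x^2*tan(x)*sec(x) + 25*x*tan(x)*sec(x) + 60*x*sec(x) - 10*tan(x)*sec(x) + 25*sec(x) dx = (30*x^2 + 25*x - 10)*sec(x) + C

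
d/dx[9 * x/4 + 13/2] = 9/4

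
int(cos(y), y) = sin(y) + C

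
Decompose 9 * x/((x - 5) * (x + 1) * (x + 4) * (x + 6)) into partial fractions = 27/(55*(x + 6)) - 2/(3*(x + 4)) + 1/(10*(x + 1)) + 5/(66*(x - 5))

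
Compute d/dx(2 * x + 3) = 2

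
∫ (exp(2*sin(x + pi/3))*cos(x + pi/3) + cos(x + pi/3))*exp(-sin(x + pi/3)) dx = 2*sinh(sin(x + pi/3)) + C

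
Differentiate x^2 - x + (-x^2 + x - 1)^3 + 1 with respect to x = -6*x^5 + 15*x^4 - 24*x^3 + 21*x^2 - 10*x + 2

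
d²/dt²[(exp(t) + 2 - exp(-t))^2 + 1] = (4*exp(4*t) + 4*exp(3*t) - 4*exp(t) + 4)*exp(-2*t)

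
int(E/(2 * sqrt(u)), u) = E*sqrt(u) + C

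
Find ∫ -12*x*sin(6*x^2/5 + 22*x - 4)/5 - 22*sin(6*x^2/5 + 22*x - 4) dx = cos(6*x^2/5 + 22*x - 4) + C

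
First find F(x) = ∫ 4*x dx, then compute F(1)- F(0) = 2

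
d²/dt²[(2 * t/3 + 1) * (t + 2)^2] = 4*t + 22/3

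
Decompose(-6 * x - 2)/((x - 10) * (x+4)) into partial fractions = -11/(7*(x + 4)) - 31/(7*(x - 10))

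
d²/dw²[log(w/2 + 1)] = -1/(w^2 + 4*w + 4)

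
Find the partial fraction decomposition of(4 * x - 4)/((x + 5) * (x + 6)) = 28/(x + 6) - 24/(x + 5)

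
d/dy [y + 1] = 1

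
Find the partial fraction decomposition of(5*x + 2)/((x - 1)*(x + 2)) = 8/(3*(x + 2)) + 7/(3*(x - 1))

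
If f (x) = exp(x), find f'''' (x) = exp(x)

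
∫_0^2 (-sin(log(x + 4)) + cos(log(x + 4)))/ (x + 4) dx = sqrt(2)*(-cos(-2*log(2) + pi/4) + sin(pi/4 + log(6)))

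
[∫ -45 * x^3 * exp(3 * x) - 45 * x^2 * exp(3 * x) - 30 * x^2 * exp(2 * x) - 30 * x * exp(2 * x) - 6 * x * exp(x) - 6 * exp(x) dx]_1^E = -15*exp(3 + 3*E) - 15*exp(2 + 2*E) - 6*exp(1 + E) + 6*E + 15*exp(2) + 15*exp(3)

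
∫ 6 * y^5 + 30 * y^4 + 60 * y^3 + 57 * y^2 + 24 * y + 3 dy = y^6 + 6*y^5 + 15*y^4 + 19*y^3 + 12*y^2 + 3*y + C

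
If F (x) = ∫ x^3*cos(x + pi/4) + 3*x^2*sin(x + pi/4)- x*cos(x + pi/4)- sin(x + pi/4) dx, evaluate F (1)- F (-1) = 0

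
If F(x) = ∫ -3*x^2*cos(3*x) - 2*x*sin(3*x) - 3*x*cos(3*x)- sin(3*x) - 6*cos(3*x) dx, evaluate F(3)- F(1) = -14*sin(9) + 4*sin(3)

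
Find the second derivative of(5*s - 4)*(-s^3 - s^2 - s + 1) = -60*s^2 - 6*s - 2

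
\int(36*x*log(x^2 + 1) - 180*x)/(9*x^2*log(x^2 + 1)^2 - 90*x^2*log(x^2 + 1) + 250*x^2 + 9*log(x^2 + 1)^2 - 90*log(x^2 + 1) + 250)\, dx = log(9*(log(x^2 + 1) - 5)^2/25 + 1) + C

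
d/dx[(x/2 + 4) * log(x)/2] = (x*log(x) + x + 8)/(4*x)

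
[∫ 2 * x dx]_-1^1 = 0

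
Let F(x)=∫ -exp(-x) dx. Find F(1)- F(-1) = -E + exp(-1)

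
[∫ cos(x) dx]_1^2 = -sin(1) + sin(2)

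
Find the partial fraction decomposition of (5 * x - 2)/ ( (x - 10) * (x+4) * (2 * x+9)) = -98/(29*(2*x + 9)) + 11/(7*(x + 4)) + 24/(203*(x - 10))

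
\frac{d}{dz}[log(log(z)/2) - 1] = 1/(z*log(z))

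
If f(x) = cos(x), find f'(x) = -sin(x)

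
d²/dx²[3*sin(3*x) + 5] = -27*sin(3*x)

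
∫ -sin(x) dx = cos(x) + C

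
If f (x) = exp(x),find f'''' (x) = exp(x)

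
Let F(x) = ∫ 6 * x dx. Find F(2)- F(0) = 12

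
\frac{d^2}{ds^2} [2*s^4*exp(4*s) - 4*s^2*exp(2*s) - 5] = 32*s^4*exp(4*s) + 64*s^3*exp(4*s) + 24*s^2*exp(4*s) - 16*s^2*exp(2*s) - 32*s*exp(2*s) - 8*exp(2*s)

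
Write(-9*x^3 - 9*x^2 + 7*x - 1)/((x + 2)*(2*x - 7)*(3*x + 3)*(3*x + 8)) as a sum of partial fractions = -783/(370*(3*x + 8)) - 3781/(10989*(2*x - 7)) + 7/(22*(x + 2)) + 8/(135*(x + 1))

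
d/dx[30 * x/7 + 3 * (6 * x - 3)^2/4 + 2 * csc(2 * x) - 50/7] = 54*x - 4*cot(2*x)*csc(2*x) - 159/7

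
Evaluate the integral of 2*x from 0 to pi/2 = pi^2/4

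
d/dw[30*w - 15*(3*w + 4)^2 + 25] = -270*w - 330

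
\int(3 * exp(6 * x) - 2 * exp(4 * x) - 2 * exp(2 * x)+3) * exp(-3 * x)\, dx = 8*sinh(x)^3 + 2*sinh(x) + C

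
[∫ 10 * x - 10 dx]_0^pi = -5 + 5*(-1 + pi)^2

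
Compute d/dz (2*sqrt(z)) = 1/sqrt(z)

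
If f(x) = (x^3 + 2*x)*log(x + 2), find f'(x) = (3*x^3*log(x + 2) + x^3 + 6*x^2*log(x + 2) + 2*x*log(x + 2) + 2*x + 4*log(x + 2))/(x + 2)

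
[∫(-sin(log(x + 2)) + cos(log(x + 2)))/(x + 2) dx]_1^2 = sqrt(2)*(-sin(pi/4 + log(3)) + cos(-2*log(2) + pi/4))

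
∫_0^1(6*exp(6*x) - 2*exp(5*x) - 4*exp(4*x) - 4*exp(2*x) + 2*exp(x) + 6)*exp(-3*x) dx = -(E - exp(-1))^2 - 2*exp(-1) + 2*E + 2*(E - exp(-1))^3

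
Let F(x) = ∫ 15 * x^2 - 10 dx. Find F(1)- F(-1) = -10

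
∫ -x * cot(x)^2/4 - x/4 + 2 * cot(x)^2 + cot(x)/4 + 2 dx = (x/4 - 2)*cot(x) + C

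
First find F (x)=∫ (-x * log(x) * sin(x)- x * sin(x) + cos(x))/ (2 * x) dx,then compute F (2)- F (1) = (log(2) + 1)*cos(2)/2 - cos(1)/2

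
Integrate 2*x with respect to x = x^2 + C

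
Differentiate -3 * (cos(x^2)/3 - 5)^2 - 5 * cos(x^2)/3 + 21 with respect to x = 2*x*(2*cos(x^2) - 25)*sin(x^2)/3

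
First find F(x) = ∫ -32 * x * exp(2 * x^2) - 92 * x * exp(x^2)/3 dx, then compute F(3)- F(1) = -2*(2 + 2*exp(9))^2 - 2*E/3 + 2*(2 + 2*E)^2 + 2*exp(9)/3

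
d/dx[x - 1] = 1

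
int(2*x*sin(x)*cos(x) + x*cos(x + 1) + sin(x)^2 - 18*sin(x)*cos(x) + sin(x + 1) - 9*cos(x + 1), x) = (x - 9)*(sin(x)^2 + sin(x + 1)) + C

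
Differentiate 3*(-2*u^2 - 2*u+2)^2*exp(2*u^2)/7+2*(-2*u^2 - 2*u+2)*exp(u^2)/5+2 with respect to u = 48*u^5*exp(2*u^2)/7 + 96*u^4*exp(2*u^2)/7 - 8*u^3*exp(u^2)/5 - 24*u^2*exp(2*u^2)/7 - 8*u^2*exp(u^2)/5 + 24*u*exp(2*u^2)/7 - 24*exp(2*u^2)/7 - 4*exp(u^2)/5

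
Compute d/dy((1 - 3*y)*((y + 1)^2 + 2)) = -9*y^2 - 10*y - 7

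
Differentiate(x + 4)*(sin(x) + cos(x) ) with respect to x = -x*sin(x) + x*cos(x) - 3*sin(x) + 5*cos(x)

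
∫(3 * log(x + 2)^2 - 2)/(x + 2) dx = (log(x + 2)^2 - 2)*log(x + 2) + C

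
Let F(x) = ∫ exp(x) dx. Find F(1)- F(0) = -1 + E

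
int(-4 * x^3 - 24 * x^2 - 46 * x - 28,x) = -x^4 - 8*x^3 - 23*x^2 - 28*x + C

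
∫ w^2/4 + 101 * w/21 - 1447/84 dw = w^3/12 + 101*w^2/42 - 1447*w/84 + C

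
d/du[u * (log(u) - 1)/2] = log(u)/2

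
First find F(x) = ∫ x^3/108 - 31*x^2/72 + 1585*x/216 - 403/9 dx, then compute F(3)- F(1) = -255/4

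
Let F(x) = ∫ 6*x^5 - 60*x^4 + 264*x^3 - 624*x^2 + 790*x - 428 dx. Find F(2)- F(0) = -204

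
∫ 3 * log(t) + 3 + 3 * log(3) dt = 3*t*log(3*t) + C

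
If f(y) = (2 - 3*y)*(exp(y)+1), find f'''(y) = -3*y*exp(y) - 7*exp(y)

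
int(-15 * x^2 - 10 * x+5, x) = -5*x^3 - 5*x^2 + 5*x + C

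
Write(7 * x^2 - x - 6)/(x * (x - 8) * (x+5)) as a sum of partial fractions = 174/(65*(x + 5)) + 217/(52*(x - 8)) + 3/(20*x)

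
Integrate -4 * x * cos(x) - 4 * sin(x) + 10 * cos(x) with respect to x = (10 - 4*x)*sin(x) + C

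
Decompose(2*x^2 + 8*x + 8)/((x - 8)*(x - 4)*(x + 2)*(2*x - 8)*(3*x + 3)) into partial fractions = -1/(675*(x + 1)) - 13/(600*(x - 4)) - 1/(10*(x - 4)^2) + 5/(216*(x - 8))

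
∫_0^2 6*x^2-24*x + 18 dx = 4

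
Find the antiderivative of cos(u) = sin(u) + C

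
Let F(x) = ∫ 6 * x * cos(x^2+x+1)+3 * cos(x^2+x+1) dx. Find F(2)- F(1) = -3*sin(3) + 3*sin(7)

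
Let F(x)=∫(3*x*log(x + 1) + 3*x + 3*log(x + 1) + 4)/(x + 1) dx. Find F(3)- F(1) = 19*log(2)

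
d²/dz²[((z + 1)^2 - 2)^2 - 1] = 12*z^2 + 24*z + 4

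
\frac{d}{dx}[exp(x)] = exp(x)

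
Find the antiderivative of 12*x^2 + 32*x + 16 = 4*x^3 + 16*x^2 + 16*x + C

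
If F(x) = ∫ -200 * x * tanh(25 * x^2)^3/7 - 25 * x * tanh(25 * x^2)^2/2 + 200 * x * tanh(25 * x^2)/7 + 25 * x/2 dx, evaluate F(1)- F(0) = (7 + 8*tanh(25))*tanh(25)/28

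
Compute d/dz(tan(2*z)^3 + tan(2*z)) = 6*tan(2*z)^4 + 8*tan(2*z)^2 + 2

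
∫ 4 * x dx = 2*x^2 + C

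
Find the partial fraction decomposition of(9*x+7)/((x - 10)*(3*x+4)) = 15/(34*(3*x + 4)) + 97/(34*(x - 10))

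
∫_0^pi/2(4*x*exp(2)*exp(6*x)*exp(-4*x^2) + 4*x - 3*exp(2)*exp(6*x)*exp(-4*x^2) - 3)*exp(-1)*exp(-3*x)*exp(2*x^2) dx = -exp(-pi^2/2 + 1 + 3*pi/2) - exp(-1) + exp(-3*pi/2 - 1 + pi^2/2) + E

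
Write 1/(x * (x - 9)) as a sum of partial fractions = 1/(9*(x - 9)) - 1/(9*x)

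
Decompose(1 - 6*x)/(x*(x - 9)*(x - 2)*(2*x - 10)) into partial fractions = -11/(84*(x - 2)) + 29/(120*(x - 5)) - 53/(504*(x - 9)) - 1/(180*x)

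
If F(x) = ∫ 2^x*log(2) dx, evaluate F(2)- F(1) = 2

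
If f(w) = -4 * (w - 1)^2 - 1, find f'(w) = 8 - 8*w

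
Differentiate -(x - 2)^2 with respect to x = 4 - 2*x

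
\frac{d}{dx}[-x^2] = -2*x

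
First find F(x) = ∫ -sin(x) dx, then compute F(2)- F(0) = -1 + cos(2)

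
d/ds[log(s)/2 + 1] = 1/(2*s)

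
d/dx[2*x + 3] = 2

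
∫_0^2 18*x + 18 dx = 72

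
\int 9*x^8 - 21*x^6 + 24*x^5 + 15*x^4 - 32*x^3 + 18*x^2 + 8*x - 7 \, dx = x^9 - 3*x^7 + 4*x^6 + 3*x^5 - 8*x^4 + 6*x^3 + 4*x^2 - 7*x + C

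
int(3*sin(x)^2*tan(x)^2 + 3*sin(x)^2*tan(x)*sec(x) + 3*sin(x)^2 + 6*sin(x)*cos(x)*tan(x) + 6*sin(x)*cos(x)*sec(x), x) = 3*(tan(x) + sec(x))*sin(x)^2 + C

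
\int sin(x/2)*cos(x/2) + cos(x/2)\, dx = (sin(x/2) + 1)^2 + C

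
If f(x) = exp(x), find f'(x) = exp(x)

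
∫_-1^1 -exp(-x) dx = -E + exp(-1)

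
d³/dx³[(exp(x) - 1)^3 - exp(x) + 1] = 27*exp(3*x) - 24*exp(2*x) + 2*exp(x)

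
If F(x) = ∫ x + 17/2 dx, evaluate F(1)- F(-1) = 17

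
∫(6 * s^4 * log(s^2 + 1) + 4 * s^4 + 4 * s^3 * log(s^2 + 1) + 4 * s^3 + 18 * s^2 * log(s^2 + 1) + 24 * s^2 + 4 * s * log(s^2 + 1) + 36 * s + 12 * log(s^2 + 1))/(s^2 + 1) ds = 2*(s^3 + s^2 + 6*s + 9)*log(s^2 + 1) + C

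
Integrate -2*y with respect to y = -y^2 + C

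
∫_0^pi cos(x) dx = 0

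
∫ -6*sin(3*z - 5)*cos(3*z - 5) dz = cos(3*z - 5)^2 + C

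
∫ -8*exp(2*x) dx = -4*exp(2*x) + C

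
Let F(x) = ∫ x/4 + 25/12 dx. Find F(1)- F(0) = 53/24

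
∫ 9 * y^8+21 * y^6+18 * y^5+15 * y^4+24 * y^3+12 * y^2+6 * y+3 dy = y^9 + 3*y^7 + 3*y^6 + 3*y^5 + 6*y^4 + 4*y^3 + 3*y^2 + 3*y + C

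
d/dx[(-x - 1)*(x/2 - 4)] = 7/2 - x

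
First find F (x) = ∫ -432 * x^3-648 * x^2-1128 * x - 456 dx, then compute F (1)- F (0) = -1344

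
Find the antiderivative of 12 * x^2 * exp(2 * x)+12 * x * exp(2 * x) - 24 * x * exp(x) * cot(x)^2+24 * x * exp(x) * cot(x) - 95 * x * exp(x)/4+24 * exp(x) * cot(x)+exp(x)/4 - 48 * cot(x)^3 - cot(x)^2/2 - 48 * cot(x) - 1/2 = x*exp(x)/4 + 6*(x*exp(x) + 2*cot(x))^2 + cot(x)/2 + C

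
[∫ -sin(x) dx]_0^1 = -1 + cos(1)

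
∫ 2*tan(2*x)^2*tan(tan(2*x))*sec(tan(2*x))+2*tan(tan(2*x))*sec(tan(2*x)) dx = sec(tan(2*x)) + C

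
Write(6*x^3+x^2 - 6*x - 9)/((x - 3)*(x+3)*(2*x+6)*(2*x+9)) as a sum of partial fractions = 226/(15*(2*x + 9)) - 37/(6*(x + 3)) + 4/(x + 3)^2 + 2/(15*(x - 3))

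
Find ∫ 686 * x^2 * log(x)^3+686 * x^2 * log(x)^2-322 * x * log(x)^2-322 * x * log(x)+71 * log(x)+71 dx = x*(686*x^2*log(x)^2 - 483*x*log(x) + 213)*log(x)/3 + C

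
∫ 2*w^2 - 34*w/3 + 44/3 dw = 2*w^3/3 - 17*w^2/3 + 44*w/3 + C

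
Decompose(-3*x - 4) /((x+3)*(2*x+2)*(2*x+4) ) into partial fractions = 5/(8*(x + 3)) - 1/(2*(x + 2)) - 1/(8*(x + 1))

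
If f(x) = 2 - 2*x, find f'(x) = -2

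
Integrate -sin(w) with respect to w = cos(w) + C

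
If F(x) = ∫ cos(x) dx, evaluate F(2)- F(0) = sin(2)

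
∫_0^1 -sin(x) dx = -1 + cos(1)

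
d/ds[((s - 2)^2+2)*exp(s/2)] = s^2*exp(s/2)/2 - exp(s/2)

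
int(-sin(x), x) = cos(x) + C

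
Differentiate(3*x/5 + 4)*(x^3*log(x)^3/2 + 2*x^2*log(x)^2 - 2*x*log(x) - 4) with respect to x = 6*x^3*log(x)^3/5 + 9*x^3*log(x)^2/10 + 6*x^2*log(x)^3 + 48*x^2*log(x)^2/5 + 12*x^2*log(x)/5 + 16*x*log(x)^2 + 68*x*log(x)/5 - 6*x/5 - 8*log(x) - 52/5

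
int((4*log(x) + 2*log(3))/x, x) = 2*log(x)*log(3*x) + C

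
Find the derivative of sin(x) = cos(x)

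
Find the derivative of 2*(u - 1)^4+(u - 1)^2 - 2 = 8*u^3 - 24*u^2 + 26*u - 10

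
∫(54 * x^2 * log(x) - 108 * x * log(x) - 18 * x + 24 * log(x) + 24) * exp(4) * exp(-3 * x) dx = -6*x*(3*x - 4)*exp(4 - 3*x)*log(x) + C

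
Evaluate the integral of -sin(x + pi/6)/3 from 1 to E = cos(pi/6 + E)/3 - cos(pi/6 + 1)/3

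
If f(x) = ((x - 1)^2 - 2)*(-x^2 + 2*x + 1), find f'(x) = -4*x^3 + 12*x^2 - 4*x - 4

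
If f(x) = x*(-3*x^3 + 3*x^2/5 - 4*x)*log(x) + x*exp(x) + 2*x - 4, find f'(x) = -12*x^3*log(x) - 3*x^3 + 9*x^2*log(x)/5 + 3*x^2/5 + x*exp(x) - 8*x*log(x) - 4*x + exp(x) + 2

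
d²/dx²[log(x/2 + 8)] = -1/(x^2 + 32*x + 256)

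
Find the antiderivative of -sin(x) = cos(x) + C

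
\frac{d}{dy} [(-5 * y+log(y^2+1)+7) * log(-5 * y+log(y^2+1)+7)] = (-5*y^2*log(-5*y + log(y^2 + 1) + 7) - 5*y^2 + 2*y*log(-5*y + log(y^2 + 1) + 7) + 2*y - 5*log(-5*y + log(y^2 + 1) + 7) - 5)/(y^2 + 1)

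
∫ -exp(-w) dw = exp(-w) + C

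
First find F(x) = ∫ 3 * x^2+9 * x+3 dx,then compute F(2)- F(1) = 47/2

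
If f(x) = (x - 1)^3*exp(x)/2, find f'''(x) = x^3*exp(x)/2 + 3*x^2*exp(x) + 3*x*exp(x)/2 - 2*exp(x)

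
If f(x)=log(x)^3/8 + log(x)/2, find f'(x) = (3*log(x)^2 + 4)/(8*x)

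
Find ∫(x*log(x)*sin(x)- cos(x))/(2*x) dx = -log(x)*cos(x)/2 + C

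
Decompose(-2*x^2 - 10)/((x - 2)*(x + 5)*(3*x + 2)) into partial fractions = 49/(52*(3*x + 2)) - 60/(91*(x + 5)) - 9/(28*(x - 2))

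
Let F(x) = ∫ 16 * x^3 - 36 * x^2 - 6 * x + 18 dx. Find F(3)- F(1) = 20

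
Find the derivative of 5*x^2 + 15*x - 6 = 10*x + 15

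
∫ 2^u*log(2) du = 2^u + C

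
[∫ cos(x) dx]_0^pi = 0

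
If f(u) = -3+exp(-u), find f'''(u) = -exp(-u)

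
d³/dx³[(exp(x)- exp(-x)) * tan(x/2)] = (3*exp(2*x)*tan(x/2)^4 + 6*exp(2*x)*tan(x/2)^3 + 10*exp(2*x)*tan(x/2)^2 + 10*exp(2*x)*tan(x/2) + 7*exp(2*x) - 3*tan(x/2)^4 + 6*tan(x/2)^3 - 10*tan(x/2)^2 + 10*tan(x/2) - 7)*exp(-x)/4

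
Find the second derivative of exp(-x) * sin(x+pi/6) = -2*exp(-x)*cos(x + pi/6)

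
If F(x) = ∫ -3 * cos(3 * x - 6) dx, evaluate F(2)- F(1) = -sin(3)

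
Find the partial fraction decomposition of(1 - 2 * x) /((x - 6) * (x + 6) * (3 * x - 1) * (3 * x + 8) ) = 19/(780*(3*x + 8)) - 1/(969*(3*x - 1)) - 13/(2280*(x + 6)) - 11/(5304*(x - 6))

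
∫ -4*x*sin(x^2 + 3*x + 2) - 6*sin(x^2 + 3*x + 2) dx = 2*cos(x^2 + 3*x + 2) + C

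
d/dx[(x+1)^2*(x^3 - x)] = 5*x^4 + 8*x^3 - 4*x - 1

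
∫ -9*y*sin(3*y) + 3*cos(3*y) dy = 3*y*cos(3*y) + C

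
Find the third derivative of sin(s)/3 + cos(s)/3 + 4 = sin(s)/3 - cos(s)/3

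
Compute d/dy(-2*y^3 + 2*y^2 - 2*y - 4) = -6*y^2 + 4*y - 2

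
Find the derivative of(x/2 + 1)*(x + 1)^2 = 3*x^2/2 + 4*x + 5/2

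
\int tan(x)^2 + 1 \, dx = tan(x) + C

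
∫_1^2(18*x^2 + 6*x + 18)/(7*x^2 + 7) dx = -3*log(2)/7 + 3*log(5)/7 + 18/7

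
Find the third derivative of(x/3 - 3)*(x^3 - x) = 8*x - 18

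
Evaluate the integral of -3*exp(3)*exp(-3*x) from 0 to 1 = 1 - exp(3)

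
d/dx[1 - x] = -1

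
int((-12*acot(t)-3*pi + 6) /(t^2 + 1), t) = 3*(4*acot(t) + pi)^2/8 - 6*acot(t) + C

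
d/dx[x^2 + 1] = 2*x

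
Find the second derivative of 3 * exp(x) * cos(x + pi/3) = -6*exp(x)*sin(x + pi/3)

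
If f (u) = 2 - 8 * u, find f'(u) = -8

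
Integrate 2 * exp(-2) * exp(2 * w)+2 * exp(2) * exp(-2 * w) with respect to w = 2*sinh(2*w - 2) + C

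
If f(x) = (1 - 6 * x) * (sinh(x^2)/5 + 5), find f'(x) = -12*x^2*cosh(x^2)/5 + 2*x*cosh(x^2)/5 - 6*sinh(x^2)/5 - 30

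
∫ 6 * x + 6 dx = 3*x^2 + 6*x + C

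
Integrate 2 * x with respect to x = x^2 + C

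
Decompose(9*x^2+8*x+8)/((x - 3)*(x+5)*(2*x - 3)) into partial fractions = -161/(39*(2*x - 3)) + 193/(104*(x + 5)) + 113/(24*(x - 3))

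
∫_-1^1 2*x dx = 0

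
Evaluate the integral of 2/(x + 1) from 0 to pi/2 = 2*log(1 + pi/2)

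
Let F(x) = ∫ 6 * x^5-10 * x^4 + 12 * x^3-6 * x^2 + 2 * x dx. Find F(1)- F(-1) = -8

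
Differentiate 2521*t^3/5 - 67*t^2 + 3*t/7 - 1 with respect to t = 7563*t^2/5 - 134*t + 3/7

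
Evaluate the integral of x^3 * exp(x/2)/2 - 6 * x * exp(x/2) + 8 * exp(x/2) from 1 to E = (-2 + E)^3*exp(E/2) + exp(1/2)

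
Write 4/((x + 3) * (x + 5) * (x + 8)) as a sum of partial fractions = 4/(15*(x + 8)) - 2/(3*(x + 5)) + 2/(5*(x + 3))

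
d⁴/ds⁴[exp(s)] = exp(s)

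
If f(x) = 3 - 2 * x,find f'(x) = -2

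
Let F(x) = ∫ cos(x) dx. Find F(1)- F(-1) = 2*sin(1)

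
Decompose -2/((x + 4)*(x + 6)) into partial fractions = 1/(x + 6) - 1/(x + 4)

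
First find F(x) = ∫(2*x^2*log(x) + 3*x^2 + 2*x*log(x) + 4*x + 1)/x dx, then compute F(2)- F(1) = 5 + 9*log(2)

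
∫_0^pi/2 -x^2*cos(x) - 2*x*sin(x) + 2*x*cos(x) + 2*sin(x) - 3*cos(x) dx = -2 - (-1 + pi/2)^2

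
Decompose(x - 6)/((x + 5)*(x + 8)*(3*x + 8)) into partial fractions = -39/(56*(3*x + 8)) - 7/(24*(x + 8)) + 11/(21*(x + 5))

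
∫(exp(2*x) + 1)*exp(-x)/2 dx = sinh(x) + C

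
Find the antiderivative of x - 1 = x^2/2 - x + C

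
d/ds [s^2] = 2*s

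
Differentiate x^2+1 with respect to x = 2*x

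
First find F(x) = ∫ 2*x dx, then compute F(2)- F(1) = 3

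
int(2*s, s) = s^2 + C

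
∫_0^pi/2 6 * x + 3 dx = 3*pi/2 + 3*pi^2/4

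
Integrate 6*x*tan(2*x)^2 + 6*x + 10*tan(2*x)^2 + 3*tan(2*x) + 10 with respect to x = (3*x + 5)*tan(2*x) + C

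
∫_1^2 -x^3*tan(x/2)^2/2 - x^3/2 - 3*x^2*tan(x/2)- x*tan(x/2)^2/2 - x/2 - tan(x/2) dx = -10*tan(1) + 2*tan(1/2)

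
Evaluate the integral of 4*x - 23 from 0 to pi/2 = -50 - 3*pi/2 + 2*(5 - pi/2)^2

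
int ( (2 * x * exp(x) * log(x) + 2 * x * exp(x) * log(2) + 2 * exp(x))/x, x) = 2*exp(x)*log(2*x) + C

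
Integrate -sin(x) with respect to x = cos(x) + C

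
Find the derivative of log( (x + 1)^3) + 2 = 3/(x + 1)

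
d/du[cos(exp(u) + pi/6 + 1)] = -exp(u)*sin(exp(u) + pi/6 + 1)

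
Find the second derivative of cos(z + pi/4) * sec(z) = -2*sin(z + pi/4)*tan(z)*sec(z) + 2*cos(z + pi/4)*tan(z)^2*sec(z)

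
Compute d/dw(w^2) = 2*w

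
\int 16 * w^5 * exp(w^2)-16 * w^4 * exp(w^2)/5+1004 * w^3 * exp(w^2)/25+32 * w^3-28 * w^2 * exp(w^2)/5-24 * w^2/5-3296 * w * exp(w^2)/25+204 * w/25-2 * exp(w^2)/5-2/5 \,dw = 2*(exp(w^2) + 1)*(750*w^2 - 75*w + (-10*w^2 + w + 35)^2 - 2100)/25 + C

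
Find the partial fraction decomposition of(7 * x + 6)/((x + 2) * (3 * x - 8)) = 37/(7*(3*x - 8)) + 4/(7*(x + 2))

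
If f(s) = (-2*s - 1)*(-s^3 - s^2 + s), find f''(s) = 24*s^2 + 18*s - 2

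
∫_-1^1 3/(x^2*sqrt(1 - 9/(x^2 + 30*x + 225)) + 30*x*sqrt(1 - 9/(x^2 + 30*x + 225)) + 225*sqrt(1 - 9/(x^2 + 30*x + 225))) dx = -asec(14/3) + asec(16/3)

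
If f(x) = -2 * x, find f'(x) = -2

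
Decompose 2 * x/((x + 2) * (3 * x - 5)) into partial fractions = 10/(11*(3*x - 5)) + 4/(11*(x + 2))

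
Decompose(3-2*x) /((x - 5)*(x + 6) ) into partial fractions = -15/(11*(x + 6)) - 7/(11*(x - 5))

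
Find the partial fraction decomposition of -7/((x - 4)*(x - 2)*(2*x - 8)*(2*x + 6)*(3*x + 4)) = 567/(51200*(3*x + 4)) - 1/(700*(x + 3)) - 7/(800*(x - 2)) + 93/(14336*(x - 4)) - 1/(128*(x - 4)^2)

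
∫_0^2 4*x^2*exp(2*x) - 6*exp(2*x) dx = 2 + 2*exp(4)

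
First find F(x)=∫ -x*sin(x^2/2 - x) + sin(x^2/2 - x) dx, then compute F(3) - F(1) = -cos(1/2) + cos(3/2)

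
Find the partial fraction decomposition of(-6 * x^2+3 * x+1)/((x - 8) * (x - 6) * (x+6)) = -233/(168*(x + 6)) + 197/(24*(x - 6)) - 359/(28*(x - 8))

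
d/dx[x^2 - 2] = 2*x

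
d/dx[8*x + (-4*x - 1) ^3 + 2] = -192*x^2 - 96*x - 4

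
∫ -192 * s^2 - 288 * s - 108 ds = -64*s^3 - 144*s^2 - 108*s + C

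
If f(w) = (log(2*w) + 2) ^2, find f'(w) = (2*log(w) + 2*log(2) + 4)/w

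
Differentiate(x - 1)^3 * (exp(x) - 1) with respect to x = x^3*exp(x) - 3*x^2 - 3*x*exp(x) + 6*x + 2*exp(x) - 3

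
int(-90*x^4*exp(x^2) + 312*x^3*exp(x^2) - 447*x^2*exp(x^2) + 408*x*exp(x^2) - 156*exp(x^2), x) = -3*(x - 2)*(3*x - 2)*(5*x - 4)*exp(x^2) + C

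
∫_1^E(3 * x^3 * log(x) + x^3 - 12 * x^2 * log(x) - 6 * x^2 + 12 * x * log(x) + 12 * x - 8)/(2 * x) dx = (-2 + E)^3/2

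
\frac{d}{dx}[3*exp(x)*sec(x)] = 3*(sin(x)/cos(x) + 1)*exp(x)/cos(x)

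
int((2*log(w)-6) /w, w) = (log(w) - 3)^2 + C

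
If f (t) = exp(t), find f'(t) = exp(t)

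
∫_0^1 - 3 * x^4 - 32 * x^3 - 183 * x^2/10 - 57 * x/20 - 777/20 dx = -2199/40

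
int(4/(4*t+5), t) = log(8*t + 10) + C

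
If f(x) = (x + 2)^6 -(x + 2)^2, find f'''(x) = 120*x^3 + 720*x^2 + 1440*x + 960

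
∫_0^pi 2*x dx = pi^2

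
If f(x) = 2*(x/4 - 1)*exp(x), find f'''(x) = x*exp(x)/2 - exp(x)/2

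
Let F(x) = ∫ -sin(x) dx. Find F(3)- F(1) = cos(3) - cos(1)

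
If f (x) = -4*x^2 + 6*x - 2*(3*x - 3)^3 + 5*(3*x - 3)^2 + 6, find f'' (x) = 406 - 324*x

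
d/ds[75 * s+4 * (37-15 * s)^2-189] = 1800*s - 4365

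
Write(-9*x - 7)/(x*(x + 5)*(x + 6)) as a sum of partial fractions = 47/(6*(x + 6)) - 38/(5*(x + 5)) - 7/(30*x)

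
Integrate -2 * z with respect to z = -z^2 + C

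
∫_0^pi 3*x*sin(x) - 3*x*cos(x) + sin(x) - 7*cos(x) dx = 8 + 3*pi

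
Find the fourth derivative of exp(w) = exp(w)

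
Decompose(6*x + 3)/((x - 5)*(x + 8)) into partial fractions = 45/(13*(x + 8)) + 33/(13*(x - 5))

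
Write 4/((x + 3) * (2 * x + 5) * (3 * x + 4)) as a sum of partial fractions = 36/(35*(3*x + 4)) - 16/(7*(2*x + 5)) + 4/(5*(x + 3))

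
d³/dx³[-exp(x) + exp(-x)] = (-exp(2*x) - 1)*exp(-x)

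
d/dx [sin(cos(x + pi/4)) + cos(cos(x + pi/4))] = sin(x + pi/4)*sin(cos(x + pi/4)) - sin(x + pi/4)*cos(cos(x + pi/4))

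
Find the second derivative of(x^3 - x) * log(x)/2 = (6*x^2*log(x) + 5*x^2 - 1)/(2*x)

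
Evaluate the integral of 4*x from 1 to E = -2 + 2*exp(2)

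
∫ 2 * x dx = x^2 + C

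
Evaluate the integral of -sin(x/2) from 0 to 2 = -2 + 2*cos(1)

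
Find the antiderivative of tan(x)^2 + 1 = tan(x) + C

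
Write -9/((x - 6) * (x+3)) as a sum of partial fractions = 1/(x + 3) - 1/(x - 6)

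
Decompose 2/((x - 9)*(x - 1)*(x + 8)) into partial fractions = 2/(153*(x + 8)) - 1/(36*(x - 1)) + 1/(68*(x - 9))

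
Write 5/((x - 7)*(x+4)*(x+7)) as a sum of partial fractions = 5/(42*(x + 7)) - 5/(33*(x + 4)) + 5/(154*(x - 7))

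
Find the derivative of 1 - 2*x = -2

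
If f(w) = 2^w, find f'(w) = 2^w*log(2)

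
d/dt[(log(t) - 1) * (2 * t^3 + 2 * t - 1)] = (6*t^3*log(t) - 4*t^3 + 2*t*log(t) - 1)/t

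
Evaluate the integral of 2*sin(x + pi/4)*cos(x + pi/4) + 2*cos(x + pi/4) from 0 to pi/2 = 0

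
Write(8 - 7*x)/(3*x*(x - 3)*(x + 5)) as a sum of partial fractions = 43/(120*(x + 5)) - 13/(72*(x - 3)) - 8/(45*x)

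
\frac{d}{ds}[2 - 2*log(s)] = -2/s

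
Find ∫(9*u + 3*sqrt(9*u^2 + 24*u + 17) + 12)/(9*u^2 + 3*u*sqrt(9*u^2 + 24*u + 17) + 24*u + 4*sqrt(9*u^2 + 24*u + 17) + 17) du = log(3*u + sqrt((3*u + 4)^2 + 1) + 4) + C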